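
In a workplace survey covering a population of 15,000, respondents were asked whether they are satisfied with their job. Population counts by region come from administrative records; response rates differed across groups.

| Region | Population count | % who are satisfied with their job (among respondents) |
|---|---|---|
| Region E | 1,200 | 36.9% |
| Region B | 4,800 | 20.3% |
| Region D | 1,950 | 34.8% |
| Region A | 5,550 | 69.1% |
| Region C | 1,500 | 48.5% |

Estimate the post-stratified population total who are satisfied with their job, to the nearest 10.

Estimated count per cell = population count × respondent percentage:
  Region E: 1,200 × 36.9% = 442.8
  Region B: 4,800 × 20.3% = 974.4
  Region D: 1,950 × 34.8% = 678.6
  Region A: 5,550 × 69.1% = 3835.05
  Region C: 1,500 × 48.5% = 727.5
Estimated total = 6658.35 → 6,660.

6,660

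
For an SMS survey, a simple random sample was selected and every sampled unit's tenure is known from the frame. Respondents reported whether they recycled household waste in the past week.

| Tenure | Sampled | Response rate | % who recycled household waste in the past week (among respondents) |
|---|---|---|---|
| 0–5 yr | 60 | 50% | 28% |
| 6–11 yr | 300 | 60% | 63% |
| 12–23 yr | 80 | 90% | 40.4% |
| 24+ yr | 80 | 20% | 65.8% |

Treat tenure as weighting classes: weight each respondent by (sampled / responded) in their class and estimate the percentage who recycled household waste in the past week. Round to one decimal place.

Weighting each respondent by the inverse class response rate inflates each class back to its sampled size, so the class weight is n_sampled:
  0–5 yr: 60 × 28 = 1680
  6–11 yr: 300 × 63 = 18,900
  12–23 yr: 80 × 40.4 = 3232
  24+ yr: 80 × 65.8 = 5264
Adjusted estimate = 29,076 / 520 = 55.9154 → 55.9%.

55.9%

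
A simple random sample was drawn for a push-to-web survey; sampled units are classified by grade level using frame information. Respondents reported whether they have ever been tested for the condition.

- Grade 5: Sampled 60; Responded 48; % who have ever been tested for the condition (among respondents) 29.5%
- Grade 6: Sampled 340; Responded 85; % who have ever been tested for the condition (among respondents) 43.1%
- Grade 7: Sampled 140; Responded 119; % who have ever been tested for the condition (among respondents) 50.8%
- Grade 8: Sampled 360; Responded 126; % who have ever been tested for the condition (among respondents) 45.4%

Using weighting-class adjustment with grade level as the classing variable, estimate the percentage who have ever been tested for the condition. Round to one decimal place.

Class response rates: Grade 5 48/60 = 80%, Grade 6 85/340 = 25%, Grade 7 119/140 = 85%, Grade 8 126/360 = 35%.
Inverse-response-rate weighting restores each class to its sampled count, so class totals weight by n_sampled:
  Grade 5: 60 × 29.5 = 1770
  Grade 6: 340 × 43.1 = 14,654
  Grade 7: 140 × 50.8 = 7112
  Grade 8: 360 × 45.4 = 16,344
Adjusted estimate = 39,880 / 900 = 44.3111 → 44.3%.

44.3%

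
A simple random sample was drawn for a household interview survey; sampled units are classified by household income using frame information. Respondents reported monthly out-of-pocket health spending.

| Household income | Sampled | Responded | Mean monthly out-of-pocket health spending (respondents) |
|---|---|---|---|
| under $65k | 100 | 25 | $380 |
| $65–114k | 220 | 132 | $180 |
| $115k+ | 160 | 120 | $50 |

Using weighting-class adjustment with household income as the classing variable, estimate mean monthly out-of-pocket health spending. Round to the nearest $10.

Response rates by class: under $65k 25/100 = 25%, $65–114k 132/220 = 60%, $115k+ 120/160 = 75%.
Each respondent's weight = sampled/responded in their class; summing within a class gives n_sampled, so:
  under $65k: 100 × 380 = 38,000
  $65–114k: 220 × 180 = 39,600
  $115k+: 160 × 50 = 8000
Adjusted estimate = 85,600 / 480 = 178.333 → $180.

$180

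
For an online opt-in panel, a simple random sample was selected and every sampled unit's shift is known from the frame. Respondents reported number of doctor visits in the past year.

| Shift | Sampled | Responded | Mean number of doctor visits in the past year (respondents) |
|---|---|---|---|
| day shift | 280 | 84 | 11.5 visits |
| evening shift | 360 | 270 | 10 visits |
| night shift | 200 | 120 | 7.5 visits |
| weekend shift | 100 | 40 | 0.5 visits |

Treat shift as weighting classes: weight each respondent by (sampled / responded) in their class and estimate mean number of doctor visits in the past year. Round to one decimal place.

Class response rates: day shift 84/280 = 30%, evening shift 270/360 = 75%, night shift 120/200 = 60%, weekend shift 40/100 = 40%.
With weight = n_sampled/n_responded per class, the weighted class total is n_sampled:
  day shift: 280 × 11.5 = 3220
  evening shift: 360 × 10 = 3600
  night shift: 200 × 7.5 = 1500
  weekend shift: 100 × 0.5 = 50
Adjusted estimate = 8370 / 940 = 8.90425 → 8.9.

8.9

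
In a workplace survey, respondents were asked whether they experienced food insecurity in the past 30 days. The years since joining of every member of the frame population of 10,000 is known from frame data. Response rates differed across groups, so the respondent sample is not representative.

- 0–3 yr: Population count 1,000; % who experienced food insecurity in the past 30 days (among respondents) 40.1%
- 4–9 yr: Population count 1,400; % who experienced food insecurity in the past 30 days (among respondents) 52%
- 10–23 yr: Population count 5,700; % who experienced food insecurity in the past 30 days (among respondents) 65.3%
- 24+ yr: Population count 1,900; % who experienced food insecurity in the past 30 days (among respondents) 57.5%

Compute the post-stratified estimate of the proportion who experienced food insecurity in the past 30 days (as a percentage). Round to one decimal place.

59.4%

Weight each group's respondent value by its population share:
  0–3 yr: (1,000/10,000) × 40.1 = 4.01
  4–9 yr: (1,400/10,000) × 52 = 7.28
  10–23 yr: (5,700/10,000) × 65.3 = 37.221
  24+ yr: (1,900/10,000) × 57.5 = 10.925
Post-stratified estimate = 59.436 → 59.4%.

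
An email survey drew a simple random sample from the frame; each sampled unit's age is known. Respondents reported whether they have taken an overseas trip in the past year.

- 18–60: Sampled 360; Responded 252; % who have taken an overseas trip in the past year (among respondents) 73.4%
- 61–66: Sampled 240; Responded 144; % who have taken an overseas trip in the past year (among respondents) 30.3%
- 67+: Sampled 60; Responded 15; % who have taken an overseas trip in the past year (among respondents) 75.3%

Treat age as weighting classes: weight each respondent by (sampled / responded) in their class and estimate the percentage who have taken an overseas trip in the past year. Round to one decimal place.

57.9%

Response rates by class: 18–60 252/360 = 70%, 61–66 144/240 = 60%, 67+ 15/60 = 25%.
Each respondent's weight = sampled/responded in their class; summing within a class gives n_sampled, so:
  18–60: 360 × 73.4 = 26424
  61–66: 240 × 30.3 = 7272
  67+: 60 × 75.3 = 4518
Adjusted estimate = 38,214 / 660 = 57.9 → 57.9%.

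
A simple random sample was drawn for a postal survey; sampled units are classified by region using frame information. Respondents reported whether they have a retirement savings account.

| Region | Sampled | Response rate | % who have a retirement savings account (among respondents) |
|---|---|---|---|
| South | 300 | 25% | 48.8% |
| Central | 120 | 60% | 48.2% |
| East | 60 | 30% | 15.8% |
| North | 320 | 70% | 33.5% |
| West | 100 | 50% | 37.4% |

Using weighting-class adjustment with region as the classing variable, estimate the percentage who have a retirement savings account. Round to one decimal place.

Each respondent's weight = sampled/responded in their class; summing within a class gives n_sampled, so:
  South: 300 × 48.8 = 14,640
  Central: 120 × 48.2 = 5784
  East: 60 × 15.8 = 948
  North: 320 × 33.5 = 10,720
  West: 100 × 37.4 = 3740
Adjusted estimate = 35,832 / 900 = 39.8133 → 39.8%.

39.8%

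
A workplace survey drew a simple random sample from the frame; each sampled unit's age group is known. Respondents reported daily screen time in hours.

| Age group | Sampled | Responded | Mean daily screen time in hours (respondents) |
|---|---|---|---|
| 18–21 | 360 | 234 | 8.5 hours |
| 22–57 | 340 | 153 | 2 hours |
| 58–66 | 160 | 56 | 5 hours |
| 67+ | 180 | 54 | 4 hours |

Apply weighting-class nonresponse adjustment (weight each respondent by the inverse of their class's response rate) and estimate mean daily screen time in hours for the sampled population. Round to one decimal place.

5.1

Response rates by class: 18–21 234/360 = 65%, 22–57 153/340 = 45%, 58–66 56/160 = 35%, 67+ 54/180 = 30%.
Weighting each respondent by the inverse class response rate inflates each class back to its sampled size, so the class weight is n_sampled:
  18–21: 360 × 8.5 = 3060
  22–57: 340 × 2 = 680
  58–66: 160 × 5 = 800
  67+: 180 × 4 = 720
Adjusted estimate = 5260 / 1,040 = 5.05769 → 5.1.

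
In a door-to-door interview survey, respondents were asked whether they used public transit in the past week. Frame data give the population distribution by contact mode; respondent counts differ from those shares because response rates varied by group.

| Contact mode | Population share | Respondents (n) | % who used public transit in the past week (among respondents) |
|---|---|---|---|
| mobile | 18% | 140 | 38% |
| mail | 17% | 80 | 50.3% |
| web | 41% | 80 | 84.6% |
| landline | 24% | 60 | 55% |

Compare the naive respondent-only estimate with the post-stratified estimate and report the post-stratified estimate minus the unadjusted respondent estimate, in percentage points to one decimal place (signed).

+9.4 percentage points

Unadjusted (pooled respondent) estimate weights by respondent counts:
  (140/360)×38 + (80/360)×50.3 + (80/360)×84.6 + (60/360)×55 = 53.9222%
Post-stratifying to population shares instead:
  0.18×38 + 0.17×50.3 + 0.41×84.6 + 0.24×55 = 63.277%
Difference = 63.277 − 53.9222 = 9.3548 pp.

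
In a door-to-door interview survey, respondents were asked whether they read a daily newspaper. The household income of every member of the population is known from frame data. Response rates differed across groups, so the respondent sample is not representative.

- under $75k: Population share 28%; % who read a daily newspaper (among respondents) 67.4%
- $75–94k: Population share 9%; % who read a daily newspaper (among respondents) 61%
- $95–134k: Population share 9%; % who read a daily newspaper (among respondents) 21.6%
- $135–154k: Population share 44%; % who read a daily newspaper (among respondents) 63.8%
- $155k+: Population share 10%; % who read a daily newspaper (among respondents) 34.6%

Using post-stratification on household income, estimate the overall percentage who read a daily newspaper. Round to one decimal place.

Weight each group's respondent value by its population share:
  under $75k: 0.28 × 67.4 = 18.872
  $75–94k: 0.09 × 61 = 5.49
  $95–134k: 0.09 × 21.6 = 1.944
  $135–154k: 0.44 × 63.8 = 28.072
  $155k+: 0.1 × 34.6 = 3.46
Post-stratified estimate = 57.838 → 57.8%.

57.8%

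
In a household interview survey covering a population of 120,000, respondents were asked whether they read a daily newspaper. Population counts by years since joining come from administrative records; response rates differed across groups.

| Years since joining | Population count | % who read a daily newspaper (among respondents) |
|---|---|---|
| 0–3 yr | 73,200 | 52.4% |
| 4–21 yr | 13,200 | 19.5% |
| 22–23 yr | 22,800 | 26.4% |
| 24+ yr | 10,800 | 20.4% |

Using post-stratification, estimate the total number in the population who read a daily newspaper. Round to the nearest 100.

Apply each group's respondent rate to its population count:
  0–3 yr: 73,200 × 52.4% = 38356.8
  4–21 yr: 13,200 × 19.5% = 2574
  22–23 yr: 22,800 × 26.4% = 6019.2
  24+ yr: 10,800 × 20.4% = 2203.2
Estimated total = 49153.2 → 49,200.

49,200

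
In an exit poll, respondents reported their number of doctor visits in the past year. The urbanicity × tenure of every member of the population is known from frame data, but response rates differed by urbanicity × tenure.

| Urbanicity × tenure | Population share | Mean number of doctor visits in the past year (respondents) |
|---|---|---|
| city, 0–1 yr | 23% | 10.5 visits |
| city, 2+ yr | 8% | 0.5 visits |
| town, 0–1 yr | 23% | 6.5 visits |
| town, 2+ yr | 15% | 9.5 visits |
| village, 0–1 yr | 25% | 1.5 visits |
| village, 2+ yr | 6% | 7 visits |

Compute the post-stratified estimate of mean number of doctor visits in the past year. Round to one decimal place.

6.2

Weight each group's respondent value by its population share:
  city, 0–1 yr: 0.23 × 10.5 = 2.415
  city, 2+ yr: 0.08 × 0.5 = 0.04
  town, 0–1 yr: 0.23 × 6.5 = 1.495
  town, 2+ yr: 0.15 × 9.5 = 1.425
  village, 0–1 yr: 0.25 × 1.5 = 0.375
  village, 2+ yr: 0.06 × 7 = 0.42
Post-stratified estimate = 6.17 → 6.2.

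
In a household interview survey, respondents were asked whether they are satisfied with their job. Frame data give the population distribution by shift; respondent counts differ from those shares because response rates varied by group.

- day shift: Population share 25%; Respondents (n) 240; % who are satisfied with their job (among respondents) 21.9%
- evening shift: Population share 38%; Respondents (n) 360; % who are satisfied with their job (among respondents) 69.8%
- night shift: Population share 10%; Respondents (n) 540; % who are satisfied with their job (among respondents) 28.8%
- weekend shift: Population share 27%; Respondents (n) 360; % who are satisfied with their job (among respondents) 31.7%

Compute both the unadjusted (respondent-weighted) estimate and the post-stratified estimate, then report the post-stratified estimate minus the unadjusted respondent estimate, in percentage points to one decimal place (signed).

+5.2 percentage points

Without adjustment, the pooled respondent share is:
  (240/1500)×21.9 + (360/1500)×69.8 + (540/1500)×28.8 + (360/1500)×31.7 = 38.232%
Reweighting by population shift shares:
  0.25×21.9 + 0.38×69.8 + 0.1×28.8 + 0.27×31.7 = 43.438%
Difference = 43.438 − 38.232 = 5.206 pp.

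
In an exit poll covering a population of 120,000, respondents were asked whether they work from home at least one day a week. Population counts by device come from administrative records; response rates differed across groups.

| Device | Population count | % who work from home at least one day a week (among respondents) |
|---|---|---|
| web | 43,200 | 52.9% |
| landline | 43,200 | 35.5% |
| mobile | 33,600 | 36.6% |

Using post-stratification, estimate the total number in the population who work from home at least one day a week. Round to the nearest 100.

Estimated count per cell = population count × respondent percentage:
  web: 43,200 × 52.9% = 22852.8
  landline: 43,200 × 35.5% = 15,336
  mobile: 33,600 × 36.6% = 12297.6
Estimated total = 50486.4 → 50,500.

50,500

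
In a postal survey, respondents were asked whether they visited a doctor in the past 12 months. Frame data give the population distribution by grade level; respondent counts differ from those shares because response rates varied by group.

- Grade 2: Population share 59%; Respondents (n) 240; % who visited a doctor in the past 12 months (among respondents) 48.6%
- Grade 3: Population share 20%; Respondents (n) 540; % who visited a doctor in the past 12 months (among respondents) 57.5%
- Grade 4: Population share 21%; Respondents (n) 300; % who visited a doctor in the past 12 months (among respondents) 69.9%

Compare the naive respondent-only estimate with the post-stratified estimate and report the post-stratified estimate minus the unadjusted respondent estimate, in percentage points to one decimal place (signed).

-4.1 percentage points

Unadjusted (pooled respondent) estimate weights by respondent counts:
  (240/1080)×48.6 + (540/1080)×57.5 + (300/1080)×69.9 = 58.9667%
Reweighting by population grade level shares:
  0.59×48.6 + 0.2×57.5 + 0.21×69.9 = 54.853%
Difference = 54.853 − 58.9667 = -4.1137 pp.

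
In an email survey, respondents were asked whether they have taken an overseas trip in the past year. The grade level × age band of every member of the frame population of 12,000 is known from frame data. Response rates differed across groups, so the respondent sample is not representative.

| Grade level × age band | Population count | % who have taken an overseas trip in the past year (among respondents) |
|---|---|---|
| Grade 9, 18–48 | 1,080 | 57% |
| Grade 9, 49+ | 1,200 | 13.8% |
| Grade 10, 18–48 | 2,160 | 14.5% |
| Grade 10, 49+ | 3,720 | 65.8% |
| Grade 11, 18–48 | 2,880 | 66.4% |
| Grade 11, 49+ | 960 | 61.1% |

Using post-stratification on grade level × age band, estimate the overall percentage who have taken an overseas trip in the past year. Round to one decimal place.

Each cell contributes population-share × respondent value:
  Grade 9, 18–48: (1,080/12,000) × 57 = 5.13
  Grade 9, 49+: (1,200/12,000) × 13.8 = 1.38
  Grade 10, 18–48: (2,160/12,000) × 14.5 = 2.61
  Grade 10, 49+: (3,720/12,000) × 65.8 = 20.398
  Grade 11, 18–48: (2,880/12,000) × 66.4 = 15.936
  Grade 11, 49+: (960/12,000) × 61.1 = 4.888
Post-stratified estimate = 50.342 → 50.3%.

50.3%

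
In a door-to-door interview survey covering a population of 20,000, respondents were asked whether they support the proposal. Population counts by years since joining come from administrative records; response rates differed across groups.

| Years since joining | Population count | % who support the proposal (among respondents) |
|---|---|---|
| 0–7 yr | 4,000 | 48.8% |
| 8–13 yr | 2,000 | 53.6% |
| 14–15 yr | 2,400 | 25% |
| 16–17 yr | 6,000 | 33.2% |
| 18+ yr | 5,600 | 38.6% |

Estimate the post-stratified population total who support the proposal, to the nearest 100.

Each cell contributes its population count × the respondent rate:
  0–7 yr: 4,000 × 48.8% = 1952
  8–13 yr: 2,000 × 53.6% = 1072
  14–15 yr: 2,400 × 25% = 600
  16–17 yr: 6,000 × 33.2% = 1992
  18+ yr: 5,600 × 38.6% = 2161.6
Estimated total = 7777.6 → 7,800.

7,800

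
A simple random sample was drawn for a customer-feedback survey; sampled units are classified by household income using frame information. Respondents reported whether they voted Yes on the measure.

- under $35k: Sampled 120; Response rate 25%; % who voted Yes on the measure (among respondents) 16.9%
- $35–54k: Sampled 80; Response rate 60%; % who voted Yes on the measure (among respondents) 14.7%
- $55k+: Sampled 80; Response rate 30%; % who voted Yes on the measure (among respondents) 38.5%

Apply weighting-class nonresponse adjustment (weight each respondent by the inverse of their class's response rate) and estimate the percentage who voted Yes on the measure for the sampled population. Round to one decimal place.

22.4%

Each respondent's weight = sampled/responded in their class; summing within a class gives n_sampled, so:
  under $35k: 120 × 16.9 = 2028
  $35–54k: 80 × 14.7 = 1176
  $55k+: 80 × 38.5 = 3080
Adjusted estimate = 6284 / 280 = 22.4429 → 22.4%.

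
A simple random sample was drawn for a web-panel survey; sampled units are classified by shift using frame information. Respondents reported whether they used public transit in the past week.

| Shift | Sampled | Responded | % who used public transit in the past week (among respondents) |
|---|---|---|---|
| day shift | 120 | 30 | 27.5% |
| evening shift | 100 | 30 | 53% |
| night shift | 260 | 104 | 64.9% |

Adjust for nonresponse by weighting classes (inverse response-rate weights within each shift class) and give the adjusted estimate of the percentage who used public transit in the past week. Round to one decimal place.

Response rates by class: day shift 30/120 = 25%, evening shift 30/100 = 30%, night shift 104/260 = 40%.
With weight = n_sampled/n_responded per class, the weighted class total is n_sampled:
  day shift: 120 × 27.5 = 3300
  evening shift: 100 × 53 = 5300
  night shift: 260 × 64.9 = 16,874
Adjusted estimate = 25,474 / 480 = 53.0708 → 53.1%.

53.1%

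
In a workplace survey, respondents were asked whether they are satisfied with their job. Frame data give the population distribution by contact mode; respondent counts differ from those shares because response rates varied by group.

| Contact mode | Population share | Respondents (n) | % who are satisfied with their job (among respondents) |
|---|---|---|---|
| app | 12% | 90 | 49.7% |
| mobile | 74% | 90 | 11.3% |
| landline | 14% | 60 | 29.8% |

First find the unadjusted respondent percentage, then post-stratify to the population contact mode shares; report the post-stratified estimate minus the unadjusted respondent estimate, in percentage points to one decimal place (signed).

Without adjustment, the pooled respondent share is:
  (90/240)×49.7 + (90/240)×11.3 + (60/240)×29.8 = 30.325%
Post-stratified estimate weights by population shares:
  0.12×49.7 + 0.74×11.3 + 0.14×29.8 = 18.498%
Difference = 18.498 − 30.325 = -11.827 pp.

-11.8 percentage points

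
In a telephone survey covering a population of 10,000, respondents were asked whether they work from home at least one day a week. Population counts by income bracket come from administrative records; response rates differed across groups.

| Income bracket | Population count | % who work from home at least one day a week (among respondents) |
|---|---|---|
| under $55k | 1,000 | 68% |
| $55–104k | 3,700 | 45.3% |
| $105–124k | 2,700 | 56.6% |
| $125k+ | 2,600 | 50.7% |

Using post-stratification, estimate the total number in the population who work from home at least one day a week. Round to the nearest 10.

5,200

Apply each group's respondent rate to its population count:
  under $55k: 1,000 × 68% = 680
  $55–104k: 3,700 × 45.3% = 1676.1
  $105–124k: 2,700 × 56.6% = 1528.2
  $125k+: 2,600 × 50.7% = 1318.2
Estimated total = 5202.5 → 5,200.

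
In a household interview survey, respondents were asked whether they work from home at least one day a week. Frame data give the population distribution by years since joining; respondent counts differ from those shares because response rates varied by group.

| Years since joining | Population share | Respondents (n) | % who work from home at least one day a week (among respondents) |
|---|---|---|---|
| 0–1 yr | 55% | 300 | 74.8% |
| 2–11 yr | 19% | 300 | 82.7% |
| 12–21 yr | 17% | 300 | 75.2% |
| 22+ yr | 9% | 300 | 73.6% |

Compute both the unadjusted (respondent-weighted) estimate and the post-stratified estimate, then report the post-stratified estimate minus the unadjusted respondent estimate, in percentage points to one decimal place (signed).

-0.3 percentage points

Unadjusted (pooled respondent) estimate weights by respondent counts:
  (300/1200)×74.8 + (300/1200)×82.7 + (300/1200)×75.2 + (300/1200)×73.6 = 76.575%
Post-stratifying to population shares instead:
  0.55×74.8 + 0.19×82.7 + 0.17×75.2 + 0.09×73.6 = 76.261%
Difference = 76.261 − 76.575 = -0.314 pp.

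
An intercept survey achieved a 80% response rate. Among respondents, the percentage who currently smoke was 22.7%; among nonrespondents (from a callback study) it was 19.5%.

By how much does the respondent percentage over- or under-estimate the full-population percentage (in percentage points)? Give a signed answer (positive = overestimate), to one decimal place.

Nonresponse fraction = 1 − 0.8 = 0.2.
Bias = (nonresponse fraction) × (respondent percentage − nonrespondent percentage)
     = 0.2 × (22.7 − 19.5) = 0.2 × 3.2 = 0.64.

+0.6 percentage points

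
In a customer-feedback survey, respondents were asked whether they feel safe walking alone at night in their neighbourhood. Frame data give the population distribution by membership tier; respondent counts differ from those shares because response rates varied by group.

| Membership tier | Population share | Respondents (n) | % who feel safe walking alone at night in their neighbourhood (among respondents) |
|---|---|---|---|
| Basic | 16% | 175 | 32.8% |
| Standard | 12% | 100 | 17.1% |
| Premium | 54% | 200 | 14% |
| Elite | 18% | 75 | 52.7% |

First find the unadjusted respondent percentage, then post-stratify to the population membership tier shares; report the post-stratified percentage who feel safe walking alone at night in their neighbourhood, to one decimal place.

24.3%

Unadjusted (pooled respondent) estimate weights by respondent counts:
  (175/550)×32.8 + (100/550)×17.1 + (200/550)×14 + (75/550)×52.7 = 25.8227%
Post-stratified estimate weights by population shares:
  0.16×32.8 + 0.12×17.1 + 0.54×14 + 0.18×52.7 = 24.346%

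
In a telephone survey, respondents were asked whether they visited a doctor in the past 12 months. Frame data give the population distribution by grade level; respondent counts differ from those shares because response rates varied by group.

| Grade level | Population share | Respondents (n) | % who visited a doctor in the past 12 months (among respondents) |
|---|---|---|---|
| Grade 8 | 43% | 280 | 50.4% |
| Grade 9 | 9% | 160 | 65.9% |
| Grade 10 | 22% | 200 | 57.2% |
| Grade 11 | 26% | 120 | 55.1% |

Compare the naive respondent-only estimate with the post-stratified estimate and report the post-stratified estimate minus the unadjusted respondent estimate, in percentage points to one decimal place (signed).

Unadjusted (pooled respondent) estimate weights by respondent counts:
  (280/760)×50.4 + (160/760)×65.9 + (200/760)×57.2 + (120/760)×55.1 = 56.1947%
Post-stratified estimate weights by population shares:
  0.43×50.4 + 0.09×65.9 + 0.22×57.2 + 0.26×55.1 = 54.513%
Difference = 54.513 − 56.1947 = -1.6817 pp.

-1.7 percentage points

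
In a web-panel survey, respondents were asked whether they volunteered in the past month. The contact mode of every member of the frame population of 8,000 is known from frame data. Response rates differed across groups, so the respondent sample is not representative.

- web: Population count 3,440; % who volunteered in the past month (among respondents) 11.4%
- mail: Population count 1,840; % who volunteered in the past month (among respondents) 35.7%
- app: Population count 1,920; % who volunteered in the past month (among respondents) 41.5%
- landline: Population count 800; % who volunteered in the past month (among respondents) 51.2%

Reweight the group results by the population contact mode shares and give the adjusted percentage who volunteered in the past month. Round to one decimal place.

28.2%

Post-stratification weights by population share, not respondent share:
  web: (3,440/8,000) × 11.4 = 4.902
  mail: (1,840/8,000) × 35.7 = 8.211
  app: (1,920/8,000) × 41.5 = 9.96
  landline: (800/8,000) × 51.2 = 5.12
Post-stratified estimate = 28.193 → 28.2%.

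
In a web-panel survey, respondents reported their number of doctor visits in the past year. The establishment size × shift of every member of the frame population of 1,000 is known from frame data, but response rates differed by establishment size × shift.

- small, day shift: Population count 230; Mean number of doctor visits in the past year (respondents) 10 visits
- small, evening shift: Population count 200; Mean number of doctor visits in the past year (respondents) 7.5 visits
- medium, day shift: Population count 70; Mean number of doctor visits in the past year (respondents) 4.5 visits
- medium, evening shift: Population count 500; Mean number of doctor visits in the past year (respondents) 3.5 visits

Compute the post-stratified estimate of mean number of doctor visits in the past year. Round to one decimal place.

5.9

Weight each group's respondent value by its population share:
  small, day shift: (230/1,000) × 10 = 2.3
  small, evening shift: (200/1,000) × 7.5 = 1.5
  medium, day shift: (70/1,000) × 4.5 = 0.315
  medium, evening shift: (500/1,000) × 3.5 = 1.75
Post-stratified estimate = 5.865 → 5.9.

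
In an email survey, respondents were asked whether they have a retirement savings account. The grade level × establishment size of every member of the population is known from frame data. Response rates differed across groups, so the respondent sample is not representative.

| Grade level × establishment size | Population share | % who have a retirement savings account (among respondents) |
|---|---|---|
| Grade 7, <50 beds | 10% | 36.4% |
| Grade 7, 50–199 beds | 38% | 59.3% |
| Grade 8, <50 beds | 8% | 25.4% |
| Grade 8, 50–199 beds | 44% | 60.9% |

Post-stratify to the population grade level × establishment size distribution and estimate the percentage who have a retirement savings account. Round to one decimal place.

Reweight to the known grade level × establishment size distribution:
  Grade 7, <50 beds: 0.1 × 36.4 = 3.64
  Grade 7, 50–199 beds: 0.38 × 59.3 = 22.534
  Grade 8, <50 beds: 0.08 × 25.4 = 2.032
  Grade 8, 50–199 beds: 0.44 × 60.9 = 26.796
Post-stratified estimate = 55.002 → 55.0%.

55.0%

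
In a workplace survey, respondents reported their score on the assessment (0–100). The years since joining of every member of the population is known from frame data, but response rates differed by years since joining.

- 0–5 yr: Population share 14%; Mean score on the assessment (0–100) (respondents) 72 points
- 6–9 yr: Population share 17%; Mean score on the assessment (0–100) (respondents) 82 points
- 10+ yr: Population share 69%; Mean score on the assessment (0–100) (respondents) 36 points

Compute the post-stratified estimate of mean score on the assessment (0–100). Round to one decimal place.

Reweight to the known years since joining distribution:
  0–5 yr: 0.14 × 72 = 10.08
  6–9 yr: 0.17 × 82 = 13.94
  10+ yr: 0.69 × 36 = 24.84
Post-stratified estimate = 48.86 → 48.9.

48.9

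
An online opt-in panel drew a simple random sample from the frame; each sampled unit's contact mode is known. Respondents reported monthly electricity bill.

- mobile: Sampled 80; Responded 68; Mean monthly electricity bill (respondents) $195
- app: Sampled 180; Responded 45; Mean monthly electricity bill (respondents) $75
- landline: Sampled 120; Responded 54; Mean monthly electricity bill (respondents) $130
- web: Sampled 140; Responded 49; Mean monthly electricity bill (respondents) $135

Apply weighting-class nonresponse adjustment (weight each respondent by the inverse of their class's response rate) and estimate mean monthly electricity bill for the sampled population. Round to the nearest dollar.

Class response rates: mobile 68/80 = 85%, app 45/180 = 25%, landline 54/120 = 45%, web 49/140 = 35%.
Each respondent's weight = sampled/responded in their class; summing within a class gives n_sampled, so:
  mobile: 80 × 195 = 15,600
  app: 180 × 75 = 13,500
  landline: 120 × 130 = 15,600
  web: 140 × 135 = 18,900
Adjusted estimate = 63,600 / 520 = 122.308 → $122.

$122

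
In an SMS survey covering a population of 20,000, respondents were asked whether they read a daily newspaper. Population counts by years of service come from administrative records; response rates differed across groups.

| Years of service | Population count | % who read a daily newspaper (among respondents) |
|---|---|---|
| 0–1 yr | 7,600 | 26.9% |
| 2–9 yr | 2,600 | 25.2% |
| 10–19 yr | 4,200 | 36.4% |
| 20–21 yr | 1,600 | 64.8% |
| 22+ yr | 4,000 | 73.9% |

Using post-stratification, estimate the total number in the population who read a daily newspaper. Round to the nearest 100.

8,200

Estimated count per cell = population count × respondent percentage:
  0–1 yr: 7,600 × 26.9% = 2044.4
  2–9 yr: 2,600 × 25.2% = 655.2
  10–19 yr: 4,200 × 36.4% = 1528.8
  20–21 yr: 1,600 × 64.8% = 1036.8
  22+ yr: 4,000 × 73.9% = 2956
Estimated total = 8221.2 → 8,200.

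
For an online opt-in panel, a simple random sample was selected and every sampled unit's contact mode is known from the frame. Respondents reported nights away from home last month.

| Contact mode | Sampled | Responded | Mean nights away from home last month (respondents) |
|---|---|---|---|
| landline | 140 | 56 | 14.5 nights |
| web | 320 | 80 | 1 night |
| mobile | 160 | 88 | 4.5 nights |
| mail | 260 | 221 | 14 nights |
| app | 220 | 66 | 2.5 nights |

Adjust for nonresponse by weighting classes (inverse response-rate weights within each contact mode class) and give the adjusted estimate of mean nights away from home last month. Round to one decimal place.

Response rates by class: landline 56/140 = 40%, web 80/320 = 25%, mobile 88/160 = 55%, mail 221/260 = 85%, app 66/220 = 30%.
Inverse-response-rate weighting restores each class to its sampled count, so class totals weight by n_sampled:
  landline: 140 × 14.5 = 2030
  web: 320 × 1 = 320
  mobile: 160 × 4.5 = 720
  mail: 260 × 14 = 3640
  app: 220 × 2.5 = 550
Adjusted estimate = 7260 / 1,100 = 6.6 → 6.6.

6.6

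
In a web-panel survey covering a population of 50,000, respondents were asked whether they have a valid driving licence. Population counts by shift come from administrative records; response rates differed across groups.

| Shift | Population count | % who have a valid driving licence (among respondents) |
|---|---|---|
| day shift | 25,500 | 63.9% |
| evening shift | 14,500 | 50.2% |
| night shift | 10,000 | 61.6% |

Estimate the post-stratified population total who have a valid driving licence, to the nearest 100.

Estimated count per cell = population count × respondent percentage:
  day shift: 25,500 × 63.9% = 16294.5
  evening shift: 14,500 × 50.2% = 7279
  night shift: 10,000 × 61.6% = 6160
Estimated total = 29733.5 → 29,700.

29,700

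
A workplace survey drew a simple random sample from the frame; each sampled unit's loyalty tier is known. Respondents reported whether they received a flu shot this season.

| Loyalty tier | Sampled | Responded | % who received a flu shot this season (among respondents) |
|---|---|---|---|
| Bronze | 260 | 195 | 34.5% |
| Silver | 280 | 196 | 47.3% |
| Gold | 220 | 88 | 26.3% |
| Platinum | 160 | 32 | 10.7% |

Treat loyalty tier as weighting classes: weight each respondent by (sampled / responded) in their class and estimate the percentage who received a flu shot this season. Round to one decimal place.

32.3%

Response rates by class: Bronze 195/260 = 75%, Silver 196/280 = 70%, Gold 88/220 = 40%, Platinum 32/160 = 20%.
Weighting each respondent by the inverse class response rate inflates each class back to its sampled size, so the class weight is n_sampled:
  Bronze: 260 × 34.5 = 8970
  Silver: 280 × 47.3 = 13,244
  Gold: 220 × 26.3 = 5786
  Platinum: 160 × 10.7 = 1712
Adjusted estimate = 29,712 / 920 = 32.2957 → 32.3%.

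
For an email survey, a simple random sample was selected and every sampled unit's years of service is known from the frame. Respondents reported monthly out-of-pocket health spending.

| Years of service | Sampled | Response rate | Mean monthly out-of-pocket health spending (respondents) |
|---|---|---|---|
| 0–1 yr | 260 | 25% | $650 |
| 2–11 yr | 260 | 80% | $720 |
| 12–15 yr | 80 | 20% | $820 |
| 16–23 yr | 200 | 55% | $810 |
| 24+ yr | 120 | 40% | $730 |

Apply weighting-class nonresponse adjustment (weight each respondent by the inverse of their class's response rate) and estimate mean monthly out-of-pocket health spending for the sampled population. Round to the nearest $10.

$730

Weighting each respondent by the inverse class response rate inflates each class back to its sampled size, so the class weight is n_sampled:
  0–1 yr: 260 × 650 = 169,000
  2–11 yr: 260 × 720 = 187,200
  12–15 yr: 80 × 820 = 65,600
  16–23 yr: 200 × 810 = 162,000
  24+ yr: 120 × 730 = 87,600
Adjusted estimate = 671,400 / 920 = 729.783 → $730.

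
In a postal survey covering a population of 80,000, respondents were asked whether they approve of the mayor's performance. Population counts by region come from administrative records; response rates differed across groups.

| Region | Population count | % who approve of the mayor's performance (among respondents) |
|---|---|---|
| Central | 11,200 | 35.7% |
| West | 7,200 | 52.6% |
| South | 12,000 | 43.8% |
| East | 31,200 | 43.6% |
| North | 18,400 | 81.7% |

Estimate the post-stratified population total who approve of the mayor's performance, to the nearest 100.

41,700

Each cell contributes its population count × the respondent rate:
  Central: 11,200 × 35.7% = 3998.4
  West: 7,200 × 52.6% = 3787.2
  South: 12,000 × 43.8% = 5256
  East: 31,200 × 43.6% = 13603.2
  North: 18,400 × 81.7% = 15032.8
Estimated total = 41677.6 → 41,700.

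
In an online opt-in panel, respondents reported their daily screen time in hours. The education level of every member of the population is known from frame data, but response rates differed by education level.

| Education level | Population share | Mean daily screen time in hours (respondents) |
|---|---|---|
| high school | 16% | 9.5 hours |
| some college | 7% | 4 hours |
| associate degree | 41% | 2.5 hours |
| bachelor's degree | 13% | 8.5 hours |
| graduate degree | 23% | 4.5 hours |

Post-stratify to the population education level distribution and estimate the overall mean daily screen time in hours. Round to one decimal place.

Reweight to the known education level distribution:
  high school: 0.16 × 9.5 = 1.52
  some college: 0.07 × 4 = 0.28
  associate degree: 0.41 × 2.5 = 1.025
  bachelor's degree: 0.13 × 8.5 = 1.105
  graduate degree: 0.23 × 4.5 = 1.035
Post-stratified estimate = 4.965 → 5.0.

5.0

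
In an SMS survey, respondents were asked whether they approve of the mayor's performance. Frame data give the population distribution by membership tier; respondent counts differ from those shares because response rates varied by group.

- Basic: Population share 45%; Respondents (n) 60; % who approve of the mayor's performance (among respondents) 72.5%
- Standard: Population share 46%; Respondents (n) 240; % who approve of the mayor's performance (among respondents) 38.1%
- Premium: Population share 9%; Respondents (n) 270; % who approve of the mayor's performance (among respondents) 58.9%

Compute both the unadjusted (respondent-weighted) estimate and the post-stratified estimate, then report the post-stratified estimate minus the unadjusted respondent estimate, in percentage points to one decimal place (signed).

+3.9 percentage points

Without adjustment, the pooled respondent share is:
  (60/570)×72.5 + (240/570)×38.1 + (270/570)×58.9 = 51.5737%
Reweighting by population membership tier shares:
  0.45×72.5 + 0.46×38.1 + 0.09×58.9 = 55.452%
Difference = 55.452 − 51.5737 = 3.8783 pp.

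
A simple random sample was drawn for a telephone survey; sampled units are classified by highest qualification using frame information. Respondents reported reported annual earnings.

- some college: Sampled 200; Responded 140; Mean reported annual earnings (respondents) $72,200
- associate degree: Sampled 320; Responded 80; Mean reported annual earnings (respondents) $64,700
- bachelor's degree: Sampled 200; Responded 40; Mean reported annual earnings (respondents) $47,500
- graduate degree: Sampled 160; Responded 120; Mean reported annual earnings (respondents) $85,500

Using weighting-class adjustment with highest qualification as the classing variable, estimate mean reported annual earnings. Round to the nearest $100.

Response rates by class: some college 140/200 = 70%, associate degree 80/320 = 25%, bachelor's degree 40/200 = 20%, graduate degree 120/160 = 75%.
Weighting each respondent by the inverse class response rate inflates each class back to its sampled size, so the class weight is n_sampled:
  some college: 200 × 72,200 = 14,440,000
  associate degree: 320 × 64,700 = 20,704,000
  bachelor's degree: 200 × 47,500 = 9,500,000
  graduate degree: 160 × 85,500 = 13,680,000
Adjusted estimate = 58,324,000 / 880 = 66277.3 → $66,300.

$66,300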